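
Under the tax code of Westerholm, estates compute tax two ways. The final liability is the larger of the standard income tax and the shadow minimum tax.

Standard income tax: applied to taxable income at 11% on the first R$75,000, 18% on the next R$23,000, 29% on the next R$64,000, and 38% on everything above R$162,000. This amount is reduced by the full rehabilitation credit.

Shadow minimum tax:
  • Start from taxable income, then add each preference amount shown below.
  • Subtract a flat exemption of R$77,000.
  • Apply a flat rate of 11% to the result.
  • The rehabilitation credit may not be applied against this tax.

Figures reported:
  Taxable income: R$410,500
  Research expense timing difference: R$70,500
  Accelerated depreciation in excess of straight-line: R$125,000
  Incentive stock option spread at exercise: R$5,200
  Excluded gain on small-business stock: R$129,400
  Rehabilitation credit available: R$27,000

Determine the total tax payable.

R$98,380

Shadow minimum tax:
  Adjusted income: R$410,500 + R$70,500 + R$125,000 + R$5,200 + R$129,400 = R$740,600
  Less exemption R$77,000 → base R$663,600
  R$663,600 × 11% = R$72,996

Standard income tax:
  R$75,000 × 11% = R$8,250
  R$23,000 × 18% = R$4,140
  R$64,000 × 29% = R$18,560
  R$248,500 × 38% = R$94,430
  → R$125,380
  Less rehabilitation credit R$27,000 → R$98,380

R$98,380 > R$72,996, so the standard income tax governs.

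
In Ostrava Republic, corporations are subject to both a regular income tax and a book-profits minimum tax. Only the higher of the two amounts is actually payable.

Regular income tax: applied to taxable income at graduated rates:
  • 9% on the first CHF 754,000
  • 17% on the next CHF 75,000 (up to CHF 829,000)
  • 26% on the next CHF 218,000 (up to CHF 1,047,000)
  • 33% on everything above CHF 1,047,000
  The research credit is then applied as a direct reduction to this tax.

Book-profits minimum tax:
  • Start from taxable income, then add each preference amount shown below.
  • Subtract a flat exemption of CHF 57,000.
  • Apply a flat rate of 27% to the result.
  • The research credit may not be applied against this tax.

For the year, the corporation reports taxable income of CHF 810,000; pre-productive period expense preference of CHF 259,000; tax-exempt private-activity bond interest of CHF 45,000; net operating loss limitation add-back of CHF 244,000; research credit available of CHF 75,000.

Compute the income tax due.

Regular income tax:
  CHF 754,000 × 9% = CHF 67,860
  CHF 56,000 × 17% = CHF 9,520
  → CHF 77,380
  Less research credit CHF 75,000 → CHF 2,380

Book-profits minimum tax:
  Adjusted income: CHF 810,000 + CHF 259,000 + CHF 45,000 + CHF 244,000 = CHF 1,358,000
  Less exemption CHF 57,000 → base CHF 1,301,000
  CHF 1,301,000 × 27% = CHF 351,270

CHF 351,270 > CHF 2,380, so the book-profits minimum tax is the binding amount.

CHF 351,270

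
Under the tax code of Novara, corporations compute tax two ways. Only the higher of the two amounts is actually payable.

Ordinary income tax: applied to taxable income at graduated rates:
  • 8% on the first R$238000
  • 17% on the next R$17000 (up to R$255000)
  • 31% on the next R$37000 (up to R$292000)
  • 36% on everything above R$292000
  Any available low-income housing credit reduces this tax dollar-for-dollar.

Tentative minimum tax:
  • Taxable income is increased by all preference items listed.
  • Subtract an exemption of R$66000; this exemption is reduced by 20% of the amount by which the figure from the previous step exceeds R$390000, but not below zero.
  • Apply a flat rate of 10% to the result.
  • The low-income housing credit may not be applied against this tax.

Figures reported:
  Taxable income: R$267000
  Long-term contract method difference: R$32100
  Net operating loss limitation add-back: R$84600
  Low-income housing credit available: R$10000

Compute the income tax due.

Ordinary income tax:
  R$238000 × 8% = R$19040
  R$17000 × 17% = R$2890
  R$12000 × 31% = R$3720
  → R$25650
  Less low-income housing credit R$10000 → R$15650

Tentative minimum tax:
  Adjusted income: R$267000 + R$32100 + R$84600 = R$383700
  Exemption: R$383700 ≤ R$390000, so full R$66000 applies
  Base: R$383700 − R$66000 = R$317700
  R$317700 × 10% = R$31770

R$31770 > R$15650, so the tentative minimum tax is the binding amount.

R$31770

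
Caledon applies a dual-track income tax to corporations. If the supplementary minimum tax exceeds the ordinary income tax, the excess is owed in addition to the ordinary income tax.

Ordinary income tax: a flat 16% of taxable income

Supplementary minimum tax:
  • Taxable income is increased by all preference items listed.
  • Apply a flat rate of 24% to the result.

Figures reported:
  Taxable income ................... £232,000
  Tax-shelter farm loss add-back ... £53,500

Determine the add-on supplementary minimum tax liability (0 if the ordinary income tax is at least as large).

£31,400

Ordinary income tax:
  £232,000 × 16% = £37,120

Supplementary minimum tax:
  Adjusted income: £232,000 + £53,500 = £285,500
  £285,500 × 24% = £68,520

Excess of supplementary minimum tax over ordinary income tax: £68,520 − £37,120 = £31,400.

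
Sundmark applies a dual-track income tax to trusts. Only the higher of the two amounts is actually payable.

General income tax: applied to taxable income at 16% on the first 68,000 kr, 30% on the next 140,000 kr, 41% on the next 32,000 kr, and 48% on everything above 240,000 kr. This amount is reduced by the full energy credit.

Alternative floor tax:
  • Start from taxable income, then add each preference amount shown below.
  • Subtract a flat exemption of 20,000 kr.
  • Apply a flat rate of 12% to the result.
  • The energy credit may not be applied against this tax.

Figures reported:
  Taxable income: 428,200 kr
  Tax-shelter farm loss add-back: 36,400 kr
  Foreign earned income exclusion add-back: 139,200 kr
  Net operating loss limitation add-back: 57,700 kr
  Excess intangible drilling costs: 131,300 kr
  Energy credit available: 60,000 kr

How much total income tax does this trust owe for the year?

Alternative floor tax:
  Adjusted income: 428,200 kr + 36,400 kr + 139,200 kr + 57,700 kr + 131,300 kr = 792,800 kr
  Less exemption 20,000 kr → base 772,800 kr
  772,800 kr × 12% = 92,736 kr

General income tax:
  68,000 kr × 16% = 10,880 kr
  140,000 kr × 30% = 42,000 kr
  32,000 kr × 41% = 13,120 kr
  188,200 kr × 48% = 90,336 kr
  → 156,336 kr
  Less energy credit 60,000 kr → 96,336 kr

96,336 kr > 92,736 kr, so the general income tax governs.

96,336 kr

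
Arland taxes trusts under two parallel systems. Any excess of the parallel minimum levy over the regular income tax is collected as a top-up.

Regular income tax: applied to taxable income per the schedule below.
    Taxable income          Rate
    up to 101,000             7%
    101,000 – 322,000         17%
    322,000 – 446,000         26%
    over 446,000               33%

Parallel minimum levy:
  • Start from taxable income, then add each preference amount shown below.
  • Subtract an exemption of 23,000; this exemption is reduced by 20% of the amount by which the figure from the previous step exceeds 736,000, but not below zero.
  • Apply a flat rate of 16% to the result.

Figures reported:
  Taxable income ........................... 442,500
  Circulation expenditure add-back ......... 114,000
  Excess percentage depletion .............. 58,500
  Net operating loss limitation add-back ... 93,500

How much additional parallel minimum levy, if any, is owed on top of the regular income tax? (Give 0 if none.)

33,710

Regular income tax:
  101,000 × 7% = 7,070
  221,000 × 17% = 37,570
  120,500 × 26% = 31,330
  → 75,970

Parallel minimum levy:
  Adjusted income: 442,500 + 114,000 + 58,500 + 93,500 = 708,500
  Exemption: 708,500 ≤ 736,000, so full 23,000 applies
  Base: 708,500 − 23,000 = 685,500
  685,500 × 16% = 109,680

Excess of parallel minimum levy over regular income tax: 109,680 − 75,970 = 33,710.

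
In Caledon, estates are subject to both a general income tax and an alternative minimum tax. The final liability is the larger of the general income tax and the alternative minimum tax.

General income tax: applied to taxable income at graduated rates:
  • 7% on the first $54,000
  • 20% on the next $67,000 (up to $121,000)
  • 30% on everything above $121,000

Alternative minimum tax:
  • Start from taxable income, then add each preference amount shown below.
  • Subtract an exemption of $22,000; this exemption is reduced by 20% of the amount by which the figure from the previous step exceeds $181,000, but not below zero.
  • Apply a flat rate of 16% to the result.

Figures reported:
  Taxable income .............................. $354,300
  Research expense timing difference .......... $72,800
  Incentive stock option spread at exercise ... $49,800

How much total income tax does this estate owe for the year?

General income tax:
  $54,000 × 7% = $3,780
  $67,000 × 20% = $13,400
  $233,300 × 30% = $69,990
  → $87,170

Alternative minimum tax:
  Adjusted income: $354,300 + $72,800 + $49,800 = $476,900
  Exemption: 20% × ($476,900 − $181,000) = $59,180 ≥ $22,000, so the exemption is fully phased out
  Base: $476,900 − $0 = $476,900
  $476,900 × 16% = $76,304

$87,170 > $76,304, so the general income tax governs.

$87,170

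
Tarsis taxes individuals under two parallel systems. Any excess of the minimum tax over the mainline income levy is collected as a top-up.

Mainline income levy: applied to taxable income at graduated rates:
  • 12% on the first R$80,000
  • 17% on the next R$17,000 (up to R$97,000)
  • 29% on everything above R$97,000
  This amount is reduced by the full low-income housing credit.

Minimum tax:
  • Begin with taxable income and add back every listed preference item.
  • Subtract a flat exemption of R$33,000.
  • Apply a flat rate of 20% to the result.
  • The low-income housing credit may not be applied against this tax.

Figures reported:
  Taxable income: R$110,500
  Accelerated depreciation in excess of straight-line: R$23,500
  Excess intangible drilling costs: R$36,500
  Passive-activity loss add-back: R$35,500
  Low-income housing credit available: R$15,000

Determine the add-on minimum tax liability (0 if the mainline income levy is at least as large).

R$33,195

Minimum tax:
  Adjusted income: R$110,500 + R$23,500 + R$36,500 + R$35,500 = R$206,000
  Less exemption R$33,000 → base R$173,000
  R$173,000 × 20% = R$34,600

Mainline income levy:
  R$80,000 × 12% = R$9,600
  R$17,000 × 17% = R$2,890
  R$13,500 × 29% = R$3,915
  → R$16,405
  Less low-income housing credit R$15,000 → R$1,405

Excess of minimum tax over mainline income levy: R$34,600 − R$1,405 = R$33,195.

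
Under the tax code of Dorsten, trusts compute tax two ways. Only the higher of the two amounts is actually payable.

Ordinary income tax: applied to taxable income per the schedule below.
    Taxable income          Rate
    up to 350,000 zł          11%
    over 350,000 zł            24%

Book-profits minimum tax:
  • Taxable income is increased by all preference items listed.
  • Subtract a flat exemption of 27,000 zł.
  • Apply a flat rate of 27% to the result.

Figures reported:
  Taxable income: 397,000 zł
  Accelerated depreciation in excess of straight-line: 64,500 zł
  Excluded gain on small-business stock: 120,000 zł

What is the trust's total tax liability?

Book-profits minimum tax:
  Adjusted income: 397,000 zł + 64,500 zł + 120,000 zł = 581,500 zł
  Less exemption 27,000 zł → base 554,500 zł
  554,500 zł × 27% = 149,715 zł

Ordinary income tax:
  350,000 zł × 11% = 38,500 zł
  47,000 zł × 24% = 11,280 zł
  → 49,780 zł

149,715 zł > 49,780 zł, so the book-profits minimum tax is the binding amount.

149,715 zł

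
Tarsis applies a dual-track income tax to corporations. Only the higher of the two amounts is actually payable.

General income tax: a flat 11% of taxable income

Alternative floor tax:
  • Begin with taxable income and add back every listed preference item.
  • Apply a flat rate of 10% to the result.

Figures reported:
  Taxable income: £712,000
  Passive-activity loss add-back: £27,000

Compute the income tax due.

£78,320

Alternative floor tax:
  Adjusted income: £712,000 + £27,000 = £739,000
  £739,000 × 10% = £73,900

General income tax:
  £712,000 × 11% = £78,320

£78,320 > £73,900, so the general income tax governs.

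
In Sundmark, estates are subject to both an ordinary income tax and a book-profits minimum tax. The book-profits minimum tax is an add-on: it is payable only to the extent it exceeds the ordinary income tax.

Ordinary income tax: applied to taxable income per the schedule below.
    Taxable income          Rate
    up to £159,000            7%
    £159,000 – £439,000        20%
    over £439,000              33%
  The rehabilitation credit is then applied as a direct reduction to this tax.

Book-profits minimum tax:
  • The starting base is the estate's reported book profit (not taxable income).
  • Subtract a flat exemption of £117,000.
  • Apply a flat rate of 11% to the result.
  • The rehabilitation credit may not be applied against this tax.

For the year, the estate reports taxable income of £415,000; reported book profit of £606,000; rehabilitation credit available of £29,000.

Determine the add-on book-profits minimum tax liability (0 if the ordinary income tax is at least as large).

Ordinary income tax:
  £159,000 × 7% = £11,130
  £256,000 × 20% = £51,200
  → £62,330
  Less rehabilitation credit £29,000 → £33,330

Book-profits minimum tax:
  Base (reported book profit): £606,000
  Less exemption £117,000 → base £489,000
  £489,000 × 11% = £53,790

Excess of book-profits minimum tax over ordinary income tax: £53,790 − £33,330 = £20,460.

£20,460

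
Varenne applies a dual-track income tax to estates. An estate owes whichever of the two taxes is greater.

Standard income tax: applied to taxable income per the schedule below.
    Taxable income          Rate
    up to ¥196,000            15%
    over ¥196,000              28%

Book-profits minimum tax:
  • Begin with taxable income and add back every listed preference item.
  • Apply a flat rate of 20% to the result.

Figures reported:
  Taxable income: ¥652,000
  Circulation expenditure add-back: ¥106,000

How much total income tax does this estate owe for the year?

¥157,080

Standard income tax:
  ¥196,000 × 15% = ¥29,400
  ¥456,000 × 28% = ¥127,680
  → ¥157,080

Book-profits minimum tax:
  Adjusted income: ¥652,000 + ¥106,000 = ¥758,000
  ¥758,000 × 20% = ¥151,600

¥157,080 > ¥151,600, so the standard income tax governs.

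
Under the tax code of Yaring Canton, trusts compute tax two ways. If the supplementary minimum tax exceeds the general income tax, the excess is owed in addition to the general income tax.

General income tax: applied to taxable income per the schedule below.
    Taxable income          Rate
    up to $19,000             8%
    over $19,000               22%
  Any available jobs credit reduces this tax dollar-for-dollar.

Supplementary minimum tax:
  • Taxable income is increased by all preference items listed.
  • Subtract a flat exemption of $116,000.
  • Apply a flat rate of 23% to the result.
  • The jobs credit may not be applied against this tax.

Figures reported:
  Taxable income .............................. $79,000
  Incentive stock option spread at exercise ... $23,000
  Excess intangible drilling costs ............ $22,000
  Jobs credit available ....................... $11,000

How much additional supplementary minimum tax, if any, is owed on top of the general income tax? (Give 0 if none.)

Supplementary minimum tax:
  Adjusted income: $79,000 + $23,000 + $22,000 = $124,000
  Less exemption $116,000 → base $8,000
  $8,000 × 23% = $1,840

General income tax:
  $19,000 × 8% = $1,520
  $60,000 × 22% = $13,200
  → $14,720
  Less jobs credit $11,000 → $3,720

$1,840 ≤ $3,720, so no add-on is due.

$0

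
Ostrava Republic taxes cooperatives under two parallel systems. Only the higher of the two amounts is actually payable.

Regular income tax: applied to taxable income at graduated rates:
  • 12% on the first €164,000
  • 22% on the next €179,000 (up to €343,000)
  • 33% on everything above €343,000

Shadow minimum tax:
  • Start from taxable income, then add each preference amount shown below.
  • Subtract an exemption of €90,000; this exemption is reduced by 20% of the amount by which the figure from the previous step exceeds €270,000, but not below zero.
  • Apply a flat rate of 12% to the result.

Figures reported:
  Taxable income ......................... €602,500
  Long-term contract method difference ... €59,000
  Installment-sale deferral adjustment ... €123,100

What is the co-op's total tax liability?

€144,695

Regular income tax:
  €164,000 × 12% = €19,680
  €179,000 × 22% = €39,380
  €259,500 × 33% = €85,635
  → €144,695

Shadow minimum tax:
  Adjusted income: €602,500 + €59,000 + €123,100 = €784,600
  Exemption: 20% × (€784,600 − €270,000) = €102,920 ≥ €90,000, so the exemption is fully phased out
  Base: €784,600 − €0 = €784,600
  €784,600 × 12% = €94,152

€144,695 > €94,152, so the regular income tax governs.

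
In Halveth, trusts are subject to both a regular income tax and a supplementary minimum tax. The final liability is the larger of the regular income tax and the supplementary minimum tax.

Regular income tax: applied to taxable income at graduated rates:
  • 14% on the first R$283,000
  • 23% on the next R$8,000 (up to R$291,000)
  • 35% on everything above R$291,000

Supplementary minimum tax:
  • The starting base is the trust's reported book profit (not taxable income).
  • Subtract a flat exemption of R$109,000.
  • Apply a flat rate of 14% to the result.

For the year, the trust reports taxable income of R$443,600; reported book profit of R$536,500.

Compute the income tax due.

R$94,870

Supplementary minimum tax:
  Base (reported book profit): R$536,500
  Less exemption R$109,000 → base R$427,500
  R$427,500 × 14% = R$59,850

Regular income tax:
  R$283,000 × 14% = R$39,620
  R$8,000 × 23% = R$1,840
  R$152,600 × 35% = R$53,410
  → R$94,870

R$94,870 > R$59,850, so the regular income tax governs.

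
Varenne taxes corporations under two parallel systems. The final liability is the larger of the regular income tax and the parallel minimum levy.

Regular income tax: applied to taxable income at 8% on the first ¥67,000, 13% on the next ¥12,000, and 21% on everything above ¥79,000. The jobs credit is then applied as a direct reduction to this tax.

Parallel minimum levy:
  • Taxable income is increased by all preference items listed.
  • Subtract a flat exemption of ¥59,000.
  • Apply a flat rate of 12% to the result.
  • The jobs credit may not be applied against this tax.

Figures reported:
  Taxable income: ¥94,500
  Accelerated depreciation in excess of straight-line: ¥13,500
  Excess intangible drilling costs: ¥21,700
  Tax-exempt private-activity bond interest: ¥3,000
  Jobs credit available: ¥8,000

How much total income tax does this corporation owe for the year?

Parallel minimum levy:
  Adjusted income: ¥94,500 + ¥13,500 + ¥21,700 + ¥3,000 = ¥132,700
  Less exemption ¥59,000 → base ¥73,700
  ¥73,700 × 12% = ¥8,844

Regular income tax:
  ¥67,000 × 8% = ¥5,360
  ¥12,000 × 13% = ¥1,560
  ¥15,500 × 21% = ¥3,255
  → ¥10,175
  Less jobs credit ¥8,000 → ¥2,175

¥8,844 > ¥2,175, so the parallel minimum levy is the binding amount.

¥8,844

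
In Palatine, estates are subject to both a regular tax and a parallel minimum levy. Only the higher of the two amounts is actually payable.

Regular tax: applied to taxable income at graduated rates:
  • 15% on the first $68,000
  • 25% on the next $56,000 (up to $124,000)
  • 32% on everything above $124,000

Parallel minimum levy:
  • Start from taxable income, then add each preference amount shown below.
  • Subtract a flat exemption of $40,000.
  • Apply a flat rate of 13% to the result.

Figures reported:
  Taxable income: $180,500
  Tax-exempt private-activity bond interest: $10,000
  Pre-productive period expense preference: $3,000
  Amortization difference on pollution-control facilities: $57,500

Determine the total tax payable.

Parallel minimum levy:
  Adjusted income: $180,500 + $10,000 + $3,000 + $57,500 = $251,000
  Less exemption $40,000 → base $211,000
  $211,000 × 13% = $27,430

Regular tax:
  $68,000 × 15% = $10,200
  $56,000 × 25% = $14,000
  $56,500 × 32% = $18,080
  → $42,280

$42,280 > $27,430, so the regular tax governs.

$42,280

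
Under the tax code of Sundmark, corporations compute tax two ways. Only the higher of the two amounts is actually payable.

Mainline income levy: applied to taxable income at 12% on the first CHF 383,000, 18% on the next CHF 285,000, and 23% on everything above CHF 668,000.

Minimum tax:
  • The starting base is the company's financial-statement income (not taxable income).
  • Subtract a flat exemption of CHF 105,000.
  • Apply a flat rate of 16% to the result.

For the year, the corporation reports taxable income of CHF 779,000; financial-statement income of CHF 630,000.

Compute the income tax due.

CHF 122,790

Minimum tax:
  Base (financial-statement income): CHF 630,000
  Less exemption CHF 105,000 → base CHF 525,000
  CHF 525,000 × 16% = CHF 84,000

Mainline income levy:
  CHF 383,000 × 12% = CHF 45,960
  CHF 285,000 × 18% = CHF 51,300
  CHF 111,000 × 23% = CHF 25,530
  → CHF 122,790

CHF 122,790 > CHF 84,000, so the mainline income levy governs.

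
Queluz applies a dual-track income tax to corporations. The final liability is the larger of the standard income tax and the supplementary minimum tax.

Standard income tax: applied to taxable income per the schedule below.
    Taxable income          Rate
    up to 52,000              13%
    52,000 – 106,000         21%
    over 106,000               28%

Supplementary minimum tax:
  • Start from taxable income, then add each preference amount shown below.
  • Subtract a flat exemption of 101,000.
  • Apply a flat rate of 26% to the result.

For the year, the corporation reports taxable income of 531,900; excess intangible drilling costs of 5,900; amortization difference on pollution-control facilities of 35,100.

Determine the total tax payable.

Standard income tax:
  52,000 × 13% = 6,760
  54,000 × 21% = 11,340
  425,900 × 28% = 119,252
  → 137,352

Supplementary minimum tax:
  Adjusted income: 531,900 + 5,900 + 35,100 = 572,900
  Less exemption 101,000 → base 471,900
  471,900 × 26% = 122,694

137,352 > 122,694, so the standard income tax governs.

137,352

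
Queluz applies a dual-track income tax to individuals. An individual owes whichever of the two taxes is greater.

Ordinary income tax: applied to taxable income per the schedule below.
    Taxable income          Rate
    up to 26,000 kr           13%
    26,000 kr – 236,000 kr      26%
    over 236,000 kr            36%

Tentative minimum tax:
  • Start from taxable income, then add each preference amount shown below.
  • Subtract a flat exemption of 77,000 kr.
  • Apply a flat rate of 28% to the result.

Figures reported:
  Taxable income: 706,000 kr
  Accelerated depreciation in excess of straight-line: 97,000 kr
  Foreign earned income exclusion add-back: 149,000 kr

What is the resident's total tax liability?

245,000 kr

Ordinary income tax:
  26,000 kr × 13% = 3,380 kr
  210,000 kr × 26% = 54,600 kr
  470,000 kr × 36% = 169,200 kr
  → 227,180 kr

Tentative minimum tax:
  Adjusted income: 706,000 kr + 97,000 kr + 149,000 kr = 952,000 kr
  Less exemption 77,000 kr → base 875,000 kr
  875,000 kr × 28% = 245,000 kr

245,000 kr > 227,180 kr, so the tentative minimum tax is the binding amount.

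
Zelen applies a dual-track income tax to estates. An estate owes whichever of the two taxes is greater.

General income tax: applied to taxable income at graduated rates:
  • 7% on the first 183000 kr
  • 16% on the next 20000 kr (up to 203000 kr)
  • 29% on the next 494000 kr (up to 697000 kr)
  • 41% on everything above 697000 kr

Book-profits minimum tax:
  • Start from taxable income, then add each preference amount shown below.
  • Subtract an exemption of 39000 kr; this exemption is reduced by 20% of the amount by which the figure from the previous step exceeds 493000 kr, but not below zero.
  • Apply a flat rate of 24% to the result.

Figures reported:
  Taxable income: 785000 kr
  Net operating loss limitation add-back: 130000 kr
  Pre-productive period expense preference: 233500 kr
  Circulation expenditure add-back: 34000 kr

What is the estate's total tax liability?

283800 kr

Book-profits minimum tax:
  Adjusted income: 785000 kr + 130000 kr + 233500 kr + 34000 kr = 1182500 kr
  Exemption: 20% × (1182500 kr − 493000 kr) = 137900 kr ≥ 39000 kr, so the exemption is fully phased out
  Base: 1182500 kr − 0 kr = 1182500 kr
  1182500 kr × 24% = 283800 kr

General income tax:
  183000 kr × 7% = 12810 kr
  20000 kr × 16% = 3200 kr
  494000 kr × 29% = 143260 kr
  88000 kr × 41% = 36080 kr
  → 195350 kr

283800 kr > 195350 kr, so the book-profits minimum tax is the binding amount.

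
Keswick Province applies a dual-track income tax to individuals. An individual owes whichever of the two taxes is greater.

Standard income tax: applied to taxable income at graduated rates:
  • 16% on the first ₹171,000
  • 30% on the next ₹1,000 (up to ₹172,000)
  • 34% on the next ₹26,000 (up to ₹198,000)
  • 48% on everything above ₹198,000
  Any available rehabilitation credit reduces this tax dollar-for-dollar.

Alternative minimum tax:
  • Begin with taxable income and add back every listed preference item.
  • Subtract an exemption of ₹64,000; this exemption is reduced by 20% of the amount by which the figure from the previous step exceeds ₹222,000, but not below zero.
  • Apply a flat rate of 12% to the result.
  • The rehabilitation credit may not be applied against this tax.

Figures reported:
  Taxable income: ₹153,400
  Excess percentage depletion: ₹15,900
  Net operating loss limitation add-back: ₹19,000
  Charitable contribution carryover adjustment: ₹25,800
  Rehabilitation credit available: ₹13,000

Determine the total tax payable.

₹18,012

Alternative minimum tax:
  Adjusted income: ₹153,400 + ₹15,900 + ₹19,000 + ₹25,800 = ₹214,100
  Exemption: ₹214,100 ≤ ₹222,000, so full ₹64,000 applies
  Base: ₹214,100 − ₹64,000 = ₹150,100
  ₹150,100 × 12% = ₹18,012

Standard income tax:
  ₹153,400 × 16% = ₹24,544
  Less rehabilitation credit ₹13,000 → ₹11,544

₹18,012 > ₹11,544, so the alternative minimum tax is the binding amount.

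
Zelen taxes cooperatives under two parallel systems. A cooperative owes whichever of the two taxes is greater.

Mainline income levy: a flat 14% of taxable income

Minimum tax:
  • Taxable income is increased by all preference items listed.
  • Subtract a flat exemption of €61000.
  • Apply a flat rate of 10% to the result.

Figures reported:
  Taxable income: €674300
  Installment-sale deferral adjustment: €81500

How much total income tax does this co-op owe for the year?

€94402

Minimum tax:
  Adjusted income: €674300 + €81500 = €755800
  Less exemption €61000 → base €694800
  €694800 × 10% = €69480

Mainline income levy:
  €674300 × 14% = €94402

€94402 > €69480, so the mainline income levy governs.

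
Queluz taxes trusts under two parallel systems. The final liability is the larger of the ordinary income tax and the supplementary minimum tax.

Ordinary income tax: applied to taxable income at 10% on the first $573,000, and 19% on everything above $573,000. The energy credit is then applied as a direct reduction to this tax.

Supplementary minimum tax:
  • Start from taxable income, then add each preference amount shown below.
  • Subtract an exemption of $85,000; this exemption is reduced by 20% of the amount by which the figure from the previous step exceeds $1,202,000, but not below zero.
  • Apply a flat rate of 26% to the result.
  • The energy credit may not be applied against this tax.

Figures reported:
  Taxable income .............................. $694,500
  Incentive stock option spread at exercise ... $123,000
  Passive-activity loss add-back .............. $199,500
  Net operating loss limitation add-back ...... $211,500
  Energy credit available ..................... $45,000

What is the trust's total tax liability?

$298,688

Supplementary minimum tax:
  Adjusted income: $694,500 + $123,000 + $199,500 + $211,500 = $1,228,500
  Exemption: $85,000 − 20% × ($1,228,500 − $1,202,000) = $85,000 − $5,300 = $79,700
  Base: $1,228,500 − $79,700 = $1,148,800
  $1,148,800 × 26% = $298,688

Ordinary income tax:
  $573,000 × 10% = $57,300
  $121,500 × 19% = $23,085
  → $80,385
  Less energy credit $45,000 → $35,385

$298,688 > $35,385, so the supplementary minimum tax is the binding amount.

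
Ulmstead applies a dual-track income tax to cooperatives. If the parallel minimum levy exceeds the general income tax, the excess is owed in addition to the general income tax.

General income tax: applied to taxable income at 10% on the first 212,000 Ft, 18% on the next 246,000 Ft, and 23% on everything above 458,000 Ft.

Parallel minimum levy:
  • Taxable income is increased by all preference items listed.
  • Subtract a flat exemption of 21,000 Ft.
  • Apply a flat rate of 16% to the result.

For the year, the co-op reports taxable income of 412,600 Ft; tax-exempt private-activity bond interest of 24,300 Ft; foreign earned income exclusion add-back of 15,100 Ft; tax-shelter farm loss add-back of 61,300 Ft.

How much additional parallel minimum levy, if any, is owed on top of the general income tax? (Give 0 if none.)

General income tax:
  212,000 Ft × 10% = 21,200 Ft
  200,600 Ft × 18% = 36,108 Ft
  → 57,308 Ft

Parallel minimum levy:
  Adjusted income: 412,600 Ft + 24,300 Ft + 15,100 Ft + 61,300 Ft = 513,300 Ft
  Less exemption 21,000 Ft → base 492,300 Ft
  492,300 Ft × 16% = 78,768 Ft

Excess of parallel minimum levy over general income tax: 78,768 Ft − 57,308 Ft = 21,460 Ft.

21,460 Ft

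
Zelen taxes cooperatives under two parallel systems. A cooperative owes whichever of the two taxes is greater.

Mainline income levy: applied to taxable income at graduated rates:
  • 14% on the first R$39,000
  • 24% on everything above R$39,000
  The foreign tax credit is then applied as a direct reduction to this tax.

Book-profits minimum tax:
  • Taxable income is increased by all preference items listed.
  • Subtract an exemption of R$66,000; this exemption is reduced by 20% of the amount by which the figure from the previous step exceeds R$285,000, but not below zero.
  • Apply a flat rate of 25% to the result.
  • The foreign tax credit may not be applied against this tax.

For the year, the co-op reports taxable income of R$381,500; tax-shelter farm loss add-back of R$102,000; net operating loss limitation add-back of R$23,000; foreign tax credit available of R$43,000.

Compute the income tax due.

Book-profits minimum tax:
  Adjusted income: R$381,500 + R$102,000 + R$23,000 = R$506,500
  Exemption: R$66,000 − 20% × (R$506,500 − R$285,000) = R$66,000 − R$44,300 = R$21,700
  Base: R$506,500 − R$21,700 = R$484,800
  R$484,800 × 25% = R$121,200

Mainline income levy:
  R$39,000 × 14% = R$5,460
  R$342,500 × 24% = R$82,200
  → R$87,660
  Less foreign tax credit R$43,000 → R$44,660

R$121,200 > R$44,660, so the book-profits minimum tax is the binding amount.

R$121,200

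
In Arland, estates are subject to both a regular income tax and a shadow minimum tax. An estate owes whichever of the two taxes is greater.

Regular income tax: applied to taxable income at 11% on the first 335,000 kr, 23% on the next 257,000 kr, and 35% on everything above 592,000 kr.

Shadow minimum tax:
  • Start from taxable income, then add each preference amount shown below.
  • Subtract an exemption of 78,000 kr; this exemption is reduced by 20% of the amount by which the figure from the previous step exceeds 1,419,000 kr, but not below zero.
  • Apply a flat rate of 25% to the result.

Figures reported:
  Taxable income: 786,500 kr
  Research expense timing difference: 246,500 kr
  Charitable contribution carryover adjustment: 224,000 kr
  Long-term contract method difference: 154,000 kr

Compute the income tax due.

Regular income tax:
  335,000 kr × 11% = 36,850 kr
  257,000 kr × 23% = 59,110 kr
  194,500 kr × 35% = 68,075 kr
  → 164,035 kr

Shadow minimum tax:
  Adjusted income: 786,500 kr + 246,500 kr + 224,000 kr + 154,000 kr = 1,411,000 kr
  Exemption: 1,411,000 kr ≤ 1,419,000 kr, so full 78,000 kr applies
  Base: 1,411,000 kr − 78,000 kr = 1,333,000 kr
  1,333,000 kr × 25% = 333,250 kr

333,250 kr > 164,035 kr, so the shadow minimum tax is the binding amount.

333,250 kr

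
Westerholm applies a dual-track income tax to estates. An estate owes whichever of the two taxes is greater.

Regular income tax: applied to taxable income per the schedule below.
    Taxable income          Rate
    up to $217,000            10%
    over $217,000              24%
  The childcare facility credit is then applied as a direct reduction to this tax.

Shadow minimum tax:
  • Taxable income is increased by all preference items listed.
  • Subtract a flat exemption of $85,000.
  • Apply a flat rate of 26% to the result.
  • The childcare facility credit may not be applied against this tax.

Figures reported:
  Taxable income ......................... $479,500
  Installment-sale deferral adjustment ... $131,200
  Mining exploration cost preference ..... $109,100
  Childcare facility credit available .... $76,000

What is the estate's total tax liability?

$165,048

Regular income tax:
  $217,000 × 10% = $21,700
  $262,500 × 24% = $63,000
  → $84,700
  Less childcare facility credit $76,000 → $8,700

Shadow minimum tax:
  Adjusted income: $479,500 + $131,200 + $109,100 = $719,800
  Less exemption $85,000 → base $634,800
  $634,800 × 26% = $165,048

$165,048 > $8,700, so the shadow minimum tax is the binding amount.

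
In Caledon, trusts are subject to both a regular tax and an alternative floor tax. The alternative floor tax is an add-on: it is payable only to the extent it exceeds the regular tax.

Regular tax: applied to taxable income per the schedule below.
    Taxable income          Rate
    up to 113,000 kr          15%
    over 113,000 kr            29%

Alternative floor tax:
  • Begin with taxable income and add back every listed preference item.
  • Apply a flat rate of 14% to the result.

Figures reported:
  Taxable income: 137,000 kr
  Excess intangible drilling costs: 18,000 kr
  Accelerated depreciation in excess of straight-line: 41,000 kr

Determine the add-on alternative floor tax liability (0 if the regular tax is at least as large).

3,530 kr

Alternative floor tax:
  Adjusted income: 137,000 kr + 18,000 kr + 41,000 kr = 196,000 kr
  196,000 kr × 14% = 27,440 kr

Regular tax:
  113,000 kr × 15% = 16,950 kr
  24,000 kr × 29% = 6,960 kr
  → 23,910 kr

Excess of alternative floor tax over regular tax: 27,440 kr − 23,910 kr = 3,530 kr.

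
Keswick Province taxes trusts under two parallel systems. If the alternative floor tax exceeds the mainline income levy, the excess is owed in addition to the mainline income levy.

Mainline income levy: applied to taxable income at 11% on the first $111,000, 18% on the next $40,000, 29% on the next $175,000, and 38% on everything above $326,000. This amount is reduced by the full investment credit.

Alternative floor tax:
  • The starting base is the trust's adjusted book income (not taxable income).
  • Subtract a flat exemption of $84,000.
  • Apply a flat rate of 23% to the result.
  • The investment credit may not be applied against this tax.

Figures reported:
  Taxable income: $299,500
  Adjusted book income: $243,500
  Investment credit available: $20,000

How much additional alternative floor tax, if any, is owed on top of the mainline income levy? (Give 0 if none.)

Mainline income levy:
  $111,000 × 11% = $12,210
  $40,000 × 18% = $7,200
  $148,500 × 29% = $43,065
  → $62,475
  Less investment credit $20,000 → $42,475

Alternative floor tax:
  Base (adjusted book income): $243,500
  Less exemption $84,000 → base $159,500
  $159,500 × 23% = $36,685

$36,685 ≤ $42,475, so no add-on is due.

$0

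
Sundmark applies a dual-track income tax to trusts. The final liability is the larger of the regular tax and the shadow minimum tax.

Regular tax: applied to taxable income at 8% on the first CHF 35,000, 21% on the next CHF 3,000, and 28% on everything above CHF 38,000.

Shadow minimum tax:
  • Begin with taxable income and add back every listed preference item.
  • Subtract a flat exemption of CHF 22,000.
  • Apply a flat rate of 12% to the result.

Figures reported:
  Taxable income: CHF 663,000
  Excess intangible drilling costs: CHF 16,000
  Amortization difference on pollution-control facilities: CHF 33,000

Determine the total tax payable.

Shadow minimum tax:
  Adjusted income: CHF 663,000 + CHF 16,000 + CHF 33,000 = CHF 712,000
  Less exemption CHF 22,000 → base CHF 690,000
  CHF 690,000 × 12% = CHF 82,800

Regular tax:
  CHF 35,000 × 8% = CHF 2,800
  CHF 3,000 × 21% = CHF 630
  CHF 625,000 × 28% = CHF 175,000
  → CHF 178,430

CHF 178,430 > CHF 82,800, so the regular tax governs.

CHF 178,430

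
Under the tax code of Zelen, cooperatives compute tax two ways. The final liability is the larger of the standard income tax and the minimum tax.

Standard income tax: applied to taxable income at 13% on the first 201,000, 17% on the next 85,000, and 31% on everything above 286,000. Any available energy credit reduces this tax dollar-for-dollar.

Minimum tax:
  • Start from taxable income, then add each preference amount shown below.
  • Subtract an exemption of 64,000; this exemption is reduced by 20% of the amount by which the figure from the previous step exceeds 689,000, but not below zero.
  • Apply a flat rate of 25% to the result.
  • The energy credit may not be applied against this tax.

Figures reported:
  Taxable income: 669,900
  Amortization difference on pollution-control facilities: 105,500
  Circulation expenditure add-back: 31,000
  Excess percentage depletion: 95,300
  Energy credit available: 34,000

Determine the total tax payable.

220,060

Minimum tax:
  Adjusted income: 669,900 + 105,500 + 31,000 + 95,300 = 901,700
  Exemption: 64,000 − 20% × (901,700 − 689,000) = 64,000 − 42,540 = 21,460
  Base: 901,700 − 21,460 = 880,240
  880,240 × 25% = 220,060

Standard income tax:
  201,000 × 13% = 26,130
  85,000 × 17% = 14,450
  383,900 × 31% = 119,009
  → 159,589
  Less energy credit 34,000 → 125,589

220,060 > 125,589, so the minimum tax is the binding amount.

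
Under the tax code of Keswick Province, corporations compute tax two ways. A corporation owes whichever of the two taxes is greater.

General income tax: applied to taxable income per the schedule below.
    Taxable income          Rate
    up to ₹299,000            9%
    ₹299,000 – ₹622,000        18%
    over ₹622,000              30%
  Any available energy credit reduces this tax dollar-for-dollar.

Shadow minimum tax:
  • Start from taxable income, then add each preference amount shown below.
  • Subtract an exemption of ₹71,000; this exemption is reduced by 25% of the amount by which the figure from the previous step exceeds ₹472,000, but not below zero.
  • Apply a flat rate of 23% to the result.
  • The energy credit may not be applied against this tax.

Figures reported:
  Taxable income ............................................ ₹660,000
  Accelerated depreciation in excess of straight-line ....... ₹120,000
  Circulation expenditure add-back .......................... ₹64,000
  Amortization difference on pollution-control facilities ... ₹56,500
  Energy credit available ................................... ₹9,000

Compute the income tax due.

Shadow minimum tax:
  Adjusted income: ₹660,000 + ₹120,000 + ₹64,000 + ₹56,500 = ₹900,500
  Exemption: 25% × (₹900,500 − ₹472,000) = ₹107,125 ≥ ₹71,000, so the exemption is fully phased out
  Base: ₹900,500 − ₹0 = ₹900,500
  ₹900,500 × 23% = ₹207,115

General income tax:
  ₹299,000 × 9% = ₹26,910
  ₹323,000 × 18% = ₹58,140
  ₹38,000 × 30% = ₹11,400
  → ₹96,450
  Less energy credit ₹9,000 → ₹87,450

₹207,115 > ₹87,450, so the shadow minimum tax is the binding amount.

₹207,115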